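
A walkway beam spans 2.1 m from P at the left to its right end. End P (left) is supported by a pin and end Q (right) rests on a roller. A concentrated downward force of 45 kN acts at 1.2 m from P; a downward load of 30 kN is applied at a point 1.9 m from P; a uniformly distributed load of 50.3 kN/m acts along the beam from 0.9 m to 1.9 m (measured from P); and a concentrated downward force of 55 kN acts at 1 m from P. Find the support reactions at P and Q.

P_x = 0, P_y = 67.72 kN, Q_y = 112.6 kN

Resultant of the distributed load: 50.3 × 1 = 50.3 kN at 1.4 m from P.
Moments about P: Q_y·2.1 − 45·1.2 − 30·1.9 − (50.3·1)·1.4 − 55·1 = 0 → Q_y = 236.42/2.1 = 112.581 ≈ 112.6 kN.
ΣF_y = 0: P_y + 112.581 − 45 − 30 − 50.3·1 − 55 = 0 → P_y = 67.72 kN.
ΣF_x = 0: no horizontal applied forces, so P_x = 0.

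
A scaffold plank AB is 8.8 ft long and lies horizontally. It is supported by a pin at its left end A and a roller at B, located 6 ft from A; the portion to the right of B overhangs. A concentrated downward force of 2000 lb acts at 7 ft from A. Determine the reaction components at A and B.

Moments about A: B_y·6 − 2000·7 = 0 → B_y = 14000/6 = 2333.33 ≈ 2333 lb.
ΣF_y = 0: A_y + 2333.33 − 2000 = 0 → A_y = -333.3 lb.
ΣF_x = 0: no horizontal applied forces, so A_x = 0.

A_x = 0, A_y = -333.3 lb, B_y = 2333 lb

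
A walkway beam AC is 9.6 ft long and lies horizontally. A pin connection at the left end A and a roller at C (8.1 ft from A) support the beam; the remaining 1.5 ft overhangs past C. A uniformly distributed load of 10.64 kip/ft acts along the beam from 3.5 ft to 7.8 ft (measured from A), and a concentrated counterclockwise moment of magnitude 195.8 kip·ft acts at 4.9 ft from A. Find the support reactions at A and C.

A_x = 0, A_y = 38.01 kip, C_y = 7.741 kip

Resultant of the distributed load: 10.64 × 4.3 = 45.752 kip at 5.65 ft from A.
Moments about A: C_y·8.1 − (10.64·4.3)·5.65 + 195.8 = 0 → C_y = 62.6988/8.1 = 7.74059 ≈ 7.741 kip.
ΣF_y = 0: A_y + 7.74059 − 10.64·4.3 = 0 → A_y = 38.01 kip.
ΣF_x = 0: no horizontal applied forces, so A_x = 0.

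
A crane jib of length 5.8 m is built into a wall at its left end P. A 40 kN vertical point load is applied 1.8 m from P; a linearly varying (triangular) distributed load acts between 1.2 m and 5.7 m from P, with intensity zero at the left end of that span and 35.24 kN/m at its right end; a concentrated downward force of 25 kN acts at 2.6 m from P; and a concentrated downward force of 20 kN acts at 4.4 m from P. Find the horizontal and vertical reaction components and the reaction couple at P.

P_x = 0, P_y = 164.3 kN, M_P = 558.0 kN·m

Resultant of the triangular load: ½ × 35.24 × 4.5 = 79.29 kN, acting at 4.2 m from P (one-third of the span from the peak).
ΣF_x = 0: P_x = 0.
ΣF_y = 0: P_y − 40 − ½·35.24·4.5 − 25 − 20 = 0 → P_y = 164.3 kN.
ΣM about P: M_P − 40·1.8 − (½·35.24·4.5)·4.2 − 25·2.6 − 20·4.4 = 0 → M_P = 558.0 kN·m.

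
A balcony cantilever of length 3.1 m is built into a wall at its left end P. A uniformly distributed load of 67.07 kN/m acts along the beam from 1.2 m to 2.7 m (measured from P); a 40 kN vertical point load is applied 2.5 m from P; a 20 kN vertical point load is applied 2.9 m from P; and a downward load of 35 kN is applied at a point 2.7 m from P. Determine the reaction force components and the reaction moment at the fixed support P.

P_x = 0, P_y = 195.6 kN, M_P = 448.7 kN·m

Resultant of the distributed load: 67.07 × 1.5 = 100.605 kN at 1.95 m from P.
ΣF_x = 0: P_x = 0.
ΣF_y = 0: P_y − 67.07·1.5 − 40 − 20 − 35 = 0 → P_y = 195.6 kN.
ΣM about P: M_P − (67.07·1.5)·1.95 − 40·2.5 − 20·2.9 − 35·2.7 = 0 → M_P = 448.7 kN·m.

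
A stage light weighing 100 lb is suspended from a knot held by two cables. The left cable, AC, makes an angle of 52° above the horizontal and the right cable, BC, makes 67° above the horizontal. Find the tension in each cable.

T_AC = 44.67 lb, T_BC = 70.39 lb

ΣF_x = 0: −T_AC·cos52° + T_BC·cos67° = 0 → T_BC = 1.57567·T_AC.
ΣF_y = 0: T_AC·sin52° + T_BC·sin67° = 100.
Substitute: T_AC·(0.788011 + 1.57567·0.920505) = 100 → T_AC = 44.6743 ≈ 44.67 lb.
Then T_BC = 1.57567 × 44.6743 = 70.39 lb.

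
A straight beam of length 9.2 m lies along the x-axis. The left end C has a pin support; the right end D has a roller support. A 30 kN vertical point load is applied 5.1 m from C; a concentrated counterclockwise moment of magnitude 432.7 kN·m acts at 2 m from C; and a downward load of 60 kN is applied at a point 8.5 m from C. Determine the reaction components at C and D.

ΣM about C: D_y·9.2 − 30·5.1 + 432.7 − 60·8.5 = 0 → D_y = 230.3/9.2 = 25.0326 ≈ 25.03 kN.
ΣF_y = 0: C_y + 25.0326 − 30 − 60 = 0 → C_y = 64.97 kN.
ΣF_x = 0: no horizontal applied forces, so C_x = 0.

C_x = 0, C_y = 64.97 kN, D_y = 25.03 kN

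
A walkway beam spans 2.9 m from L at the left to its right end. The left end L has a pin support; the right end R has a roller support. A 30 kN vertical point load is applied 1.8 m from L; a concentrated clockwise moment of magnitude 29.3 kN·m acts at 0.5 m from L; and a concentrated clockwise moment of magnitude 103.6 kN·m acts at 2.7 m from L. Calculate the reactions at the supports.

L_x = 0, L_y = -34.45 kN, R_y = 64.45 kN

Moments about L: R_y·2.9 − 30·1.8 − 29.3 − 103.6 = 0 → R_y = 186.9/2.9 = 64.4483 ≈ 64.45 kN.
ΣF_y = 0: L_y + 64.4483 − 30 = 0 → L_y = -34.45 kN.
ΣF_x = 0: no horizontal applied forces, so L_x = 0.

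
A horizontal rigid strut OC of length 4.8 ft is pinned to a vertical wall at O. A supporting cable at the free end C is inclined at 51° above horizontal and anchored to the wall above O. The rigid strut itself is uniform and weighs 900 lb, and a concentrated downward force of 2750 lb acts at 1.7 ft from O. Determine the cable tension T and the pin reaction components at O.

ΣM about O: T·sin51°·4.8 − 900·2.4 − 2750·1.7 = 0 → T = 6835/(4.8·0.777146) = 1832.29 ≈ 1832 lb.
ΣF_x = 0: O_x − T·cos51° = 0 → O_x = 1832.29 × 0.62932 = 1153 lb.
ΣF_y = 0: O_y + T·sin51° − 900 − 2750 = 0 → O_y = 3650 − 1832.29 × 0.777146 = 2226 lb.

T = 1832 lb, O_x = 1153 lb, O_y = 2226 lb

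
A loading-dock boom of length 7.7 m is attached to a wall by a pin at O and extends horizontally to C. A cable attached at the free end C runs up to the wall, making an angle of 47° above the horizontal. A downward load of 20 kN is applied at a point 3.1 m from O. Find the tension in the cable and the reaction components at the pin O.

T = 11.01 kN, O_x = 7.509 kN, O_y = 11.95 kN

ΣM about O: T·sin47°·7.7 − 20·3.1 = 0 → T = 62/(7.7·0.731354) = 11.0096 ≈ 11.01 kN.
ΣF_x = 0: O_x − T·cos47° = 0 → O_x = 11.0096 × 0.681998 = 7.509 kN.
ΣF_y = 0: O_y + T·sin47° − 20 = 0 → O_y = 20 − 11.0096 × 0.731354 = 11.95 kN.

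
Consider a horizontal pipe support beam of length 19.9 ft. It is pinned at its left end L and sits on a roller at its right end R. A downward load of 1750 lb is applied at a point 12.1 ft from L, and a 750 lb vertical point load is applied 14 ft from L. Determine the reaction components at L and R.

L_x = 0, L_y = 908.3 lb, R_y = 1592 lb

Moments about L: R_y·19.9 − 1750·12.1 − 750·14 = 0 → R_y = 31675/19.9 = 1591.71 ≈ 1592 lb.
ΣF_y = 0: L_y + 1591.71 − 1750 − 750 = 0 → L_y = 908.3 lb.
ΣF_x = 0: no horizontal applied forces, so L_x = 0.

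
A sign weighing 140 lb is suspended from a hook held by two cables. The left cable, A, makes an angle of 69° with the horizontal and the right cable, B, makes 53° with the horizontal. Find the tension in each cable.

ΣF_x = 0: −T_A·cos69° + T_B·cos53° = 0 → T_B = 0.595479·T_A.
ΣF_y = 0: T_A·sin69° + T_B·sin53° = 140.
Substitute: T_A·(0.93358 + 0.595479·0.798636) = 140 → T_A = 99.3506 ≈ 99.35 lb.
Then T_B = 0.595479 × 99.3506 = 59.16 lb.

T_A = 99.35 lb, T_B = 59.16 lb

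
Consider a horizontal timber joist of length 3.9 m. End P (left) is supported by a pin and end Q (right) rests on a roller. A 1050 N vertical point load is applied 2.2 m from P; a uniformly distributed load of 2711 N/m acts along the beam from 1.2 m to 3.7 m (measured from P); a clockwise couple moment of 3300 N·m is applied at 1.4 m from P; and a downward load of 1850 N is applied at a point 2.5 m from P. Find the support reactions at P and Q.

Resultant of the distributed load: 2711 × 2.5 = 6777.5 N at 2.45 m from P.
Moments about P: Q_y·3.9 − 1050·2.2 − (2711·2.5)·2.45 − 3300 − 1850·2.5 = 0 → Q_y = 26839.875/3.9 = 6882.02 ≈ 6882 N.
ΣF_y = 0: P_y + 6882.02 − 1050 − 2711·2.5 − 1850 = 0 → P_y = 2795 N.
ΣF_x = 0: no horizontal applied forces, so P_x = 0.

P_x = 0, P_y = 2795 N, Q_y = 6882 N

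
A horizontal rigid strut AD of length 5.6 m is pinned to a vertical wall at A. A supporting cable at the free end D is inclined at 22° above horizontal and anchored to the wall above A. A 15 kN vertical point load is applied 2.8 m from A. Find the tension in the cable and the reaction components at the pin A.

ΣM about A: T·sin22°·5.6 − 15·2.8 = 0 → T = 42/(5.6·0.374607) = 20.021 ≈ 20.02 kN.
ΣF_x = 0: A_x − T·cos22° = 0 → A_x = 20.021 × 0.927184 = 18.56 kN.
ΣF_y = 0: A_y + T·sin22° − 15 = 0 → A_y = 15 − 20.021 × 0.374607 = 7.500 kN.

T = 20.02 kN, A_x = 18.56 kN, A_y = 7.500 kN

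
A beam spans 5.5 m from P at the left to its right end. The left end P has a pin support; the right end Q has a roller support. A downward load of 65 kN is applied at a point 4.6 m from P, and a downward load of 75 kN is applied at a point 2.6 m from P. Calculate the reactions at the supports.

ΣM about P: Q_y·5.5 − 65·4.6 − 75·2.6 = 0 → Q_y = 494/5.5 = 89.8182 ≈ 89.82 kN.
ΣF_y = 0: P_y + 89.8182 − 65 − 75 = 0 → P_y = 50.18 kN.
ΣF_x = 0: no horizontal applied forces, so P_x = 0.

P_x = 0, P_y = 50.18 kN, Q_y = 89.82 kN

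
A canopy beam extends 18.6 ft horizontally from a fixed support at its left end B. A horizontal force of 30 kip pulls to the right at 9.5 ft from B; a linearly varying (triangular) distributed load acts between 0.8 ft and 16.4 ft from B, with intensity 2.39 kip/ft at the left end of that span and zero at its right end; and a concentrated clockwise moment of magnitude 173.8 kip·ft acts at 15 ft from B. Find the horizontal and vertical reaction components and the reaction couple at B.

Resultant of the triangular load: ½ × 2.39 × 15.6 = 18.642 kip, acting at 6 ft from B (one-third of the span from the peak).
ΣF_x = 0: B_x + 30 = 0 → B_x = -30.00 kip.
ΣF_y = 0: B_y − ½·2.39·15.6 = 0 → B_y = 18.64 kip.
ΣM about B: M_B − (½·2.39·15.6)·6 − 173.8 = 0 → M_B = 285.7 kip·ft.

B_x = -30.00 kip, B_y = 18.64 kip, M_B = 285.7 kip·ft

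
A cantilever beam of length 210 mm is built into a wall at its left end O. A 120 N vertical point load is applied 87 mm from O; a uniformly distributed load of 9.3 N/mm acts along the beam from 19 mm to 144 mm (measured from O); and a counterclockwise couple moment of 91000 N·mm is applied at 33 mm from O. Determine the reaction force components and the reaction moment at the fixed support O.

O_x = 0, O_y = 1282 N, M_O = 14180 N·mm

Resultant of the distributed load: 9.3 × 125 = 1162.5 N at 81.5 mm from O.
ΣF_x = 0: O_x = 0.
ΣF_y = 0: O_y − 120 − 9.3·125 = 0 → O_y = 1282 N.
ΣM about O: M_O − 120·87 − (9.3·125)·81.5 + 91000 = 0 → M_O = 14180 N·mm.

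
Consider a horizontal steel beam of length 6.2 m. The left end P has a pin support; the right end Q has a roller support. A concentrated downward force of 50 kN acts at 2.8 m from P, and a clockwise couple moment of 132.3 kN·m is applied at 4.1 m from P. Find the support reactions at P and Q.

ΣM about P: Q_y·6.2 − 50·2.8 − 132.3 = 0 → Q_y = 272.3/6.2 = 43.9194 ≈ 43.92 kN.
ΣF_y = 0: P_y + 43.9194 − 50 = 0 → P_y = 6.081 kN.
ΣF_x = 0: no horizontal applied forces, so P_x = 0.

P_x = 0, P_y = 6.081 kN, Q_y = 43.92 kN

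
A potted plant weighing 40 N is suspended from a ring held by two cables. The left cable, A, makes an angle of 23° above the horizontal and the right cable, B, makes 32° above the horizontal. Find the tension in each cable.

ΣF_x = 0: −T_A·cos23° + T_B·cos32° = 0 → T_B = 1.08544·T_A.
ΣF_y = 0: T_A·sin23° + T_B·sin32° = 40.
Substitute: T_A·(0.390731 + 1.08544·0.529919) = 40 → T_A = 41.411 ≈ 41.41 N.
Then T_B = 1.08544 × 41.411 = 44.95 N.

T_A = 41.41 N, T_B = 44.95 N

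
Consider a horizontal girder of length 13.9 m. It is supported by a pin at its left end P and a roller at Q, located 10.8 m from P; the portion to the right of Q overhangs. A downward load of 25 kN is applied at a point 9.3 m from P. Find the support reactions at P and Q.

Moments about P: Q_y·10.8 − 25·9.3 = 0 → Q_y = 232.5/10.8 = 21.5278 ≈ 21.53 kN.
ΣF_y = 0: P_y + 21.5278 − 25 = 0 → P_y = 3.472 kN.
ΣF_x = 0: no horizontal applied forces, so P_x = 0.

P_x = 0, P_y = 3.472 kN, Q_y = 21.53 kN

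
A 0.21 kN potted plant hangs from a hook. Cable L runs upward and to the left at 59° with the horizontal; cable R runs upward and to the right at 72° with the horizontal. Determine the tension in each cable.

T_L = 0.08598 kN, T_R = 0.1433 kN

ΣF_x = 0: −T_L·cos59° + T_R·cos72° = 0 → T_R = 1.6667·T_L.
ΣF_y = 0: T_L·sin59° + T_R·sin72° = 0.21.
Substitute: T_L·(0.857167 + 1.6667·0.951057) = 0.21 → T_L = 0.0859847 ≈ 0.08598 kN.
Then T_R = 1.6667 × 0.0859847 = 0.1433 kN.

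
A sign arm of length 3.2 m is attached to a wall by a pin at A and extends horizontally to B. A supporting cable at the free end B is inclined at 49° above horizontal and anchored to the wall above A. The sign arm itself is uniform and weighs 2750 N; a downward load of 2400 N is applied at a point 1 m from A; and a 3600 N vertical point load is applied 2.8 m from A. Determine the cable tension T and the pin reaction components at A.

ΣM about A: T·sin49°·3.2 − 2750·1.6 − 2400·1 − 3600·2.8 = 0 → T = 16880/(3.2·0.75471) = 6989.44 ≈ 6989 N.
ΣF_x = 0: A_x − T·cos49° = 0 → A_x = 6989.44 × 0.656059 = 4585 N.
ΣF_y = 0: A_y + T·sin49° − 2750 − 2400 − 3600 = 0 → A_y = 8750 − 6989.44 × 0.75471 = 3475 N.

T = 6989 N, A_x = 4585 N, A_y = 3475 N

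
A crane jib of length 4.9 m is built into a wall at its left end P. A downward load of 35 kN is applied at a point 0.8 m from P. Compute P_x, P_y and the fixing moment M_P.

P_x = 0, P_y = 35.00 kN, M_P = 28.00 kN·m

ΣF_x = 0: P_x = 0.
ΣF_y = 0: P_y − 35 = 0 → P_y = 35.00 kN.
ΣM about P: M_P − 35·0.8 = 0 → M_P = 28.00 kN·m.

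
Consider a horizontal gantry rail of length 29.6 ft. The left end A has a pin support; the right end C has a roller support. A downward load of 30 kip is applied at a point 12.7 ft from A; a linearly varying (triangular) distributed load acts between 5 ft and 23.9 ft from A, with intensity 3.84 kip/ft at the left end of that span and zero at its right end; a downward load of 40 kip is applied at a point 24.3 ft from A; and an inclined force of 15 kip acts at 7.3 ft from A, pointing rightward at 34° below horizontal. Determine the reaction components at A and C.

Resultant of the triangular load: ½ × 3.84 × 18.9 = 36.288 kip, acting at 11.3 ft from A (one-third of the span from the peak).
Taking moments about A: C_y·29.6 − 30·12.7 − (½·3.84·18.9)·11.3 − 40·24.3 − 15·sin34°·7.3 = 0 → C_y = 1824.29/29.6 = 61.6314 ≈ 61.63 kip.
ΣF_y = 0: A_y + 61.6314 − 30 − ½·3.84·18.9 − 40 − 15·sin34° = 0 → A_y = 53.04 kip.
ΣF_x = 0: A_x + 15·cos34° = 0 → A_x = -12.44 kip.

A_x = -12.44 kip, A_y = 53.04 kip, C_y = 61.63 kip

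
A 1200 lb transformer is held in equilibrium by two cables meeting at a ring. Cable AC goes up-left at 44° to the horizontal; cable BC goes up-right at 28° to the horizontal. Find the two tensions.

ΣF_x = 0: −T_AC·cos44° + T_BC·cos28° = 0 → T_BC = 0.814703·T_AC.
ΣF_y = 0: T_AC·sin44° + T_BC·sin28° = 1200.
Substitute: T_AC·(0.694658 + 0.814703·0.469472) = 1200 → T_AC = 1114.06 ≈ 1114 lb.
Then T_BC = 0.814703 × 1114.06 = 907.6 lb.

T_AC = 1114 lb, T_BC = 907.6 lb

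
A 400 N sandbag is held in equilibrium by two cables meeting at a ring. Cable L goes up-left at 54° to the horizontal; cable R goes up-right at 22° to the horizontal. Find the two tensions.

ΣF_x = 0: −T_L·cos54° + T_R·cos22° = 0 → T_R = 0.633947·T_L.
ΣF_y = 0: T_L·sin54° + T_R·sin22° = 400.
Substitute: T_L·(0.809017 + 0.633947·0.374607) = 400 → T_L = 382.227 ≈ 382.2 N.
Then T_R = 0.633947 × 382.227 = 242.3 N.

T_L = 382.2 N, T_R = 242.3 N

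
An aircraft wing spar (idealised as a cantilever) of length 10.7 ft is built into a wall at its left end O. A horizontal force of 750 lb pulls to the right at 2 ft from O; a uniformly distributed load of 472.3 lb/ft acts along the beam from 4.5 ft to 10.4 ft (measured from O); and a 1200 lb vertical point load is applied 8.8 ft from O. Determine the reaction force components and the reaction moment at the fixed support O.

Resultant of the distributed load: 472.3 × 5.9 = 2786.57 lb at 7.45 ft from O.
ΣF_x = 0: O_x + 750 = 0 → O_x = -750.0 lb.
ΣF_y = 0: O_y − 472.3·5.9 − 1200 = 0 → O_y = 3987 lb.
ΣM about O: M_O − (472.3·5.9)·7.45 − 1200·8.8 = 0 → M_O = 31320 lb·ft.

O_x = -750.0 lb, O_y = 3987 lb, M_O = 31320 lb·ft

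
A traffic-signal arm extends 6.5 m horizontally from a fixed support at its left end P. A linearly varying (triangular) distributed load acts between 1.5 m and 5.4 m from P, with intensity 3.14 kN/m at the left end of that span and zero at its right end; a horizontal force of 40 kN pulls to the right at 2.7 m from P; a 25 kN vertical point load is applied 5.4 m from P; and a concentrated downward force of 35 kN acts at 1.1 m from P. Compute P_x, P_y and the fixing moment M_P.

Resultant of the triangular load: ½ × 3.14 × 3.9 = 6.123 kN, acting at 2.8 m from P (one-third of the span from the peak).
ΣF_x = 0: P_x + 40 = 0 → P_x = -40.00 kN.
ΣF_y = 0: P_y − ½·3.14·3.9 − 25 − 35 = 0 → P_y = 66.12 kN.
ΣM about P: M_P − (½·3.14·3.9)·2.8 − 25·5.4 − 35·1.1 = 0 → M_P = 190.6 kN·m.

P_x = -40.00 kN, P_y = 66.12 kN, M_P = 190.6 kN·m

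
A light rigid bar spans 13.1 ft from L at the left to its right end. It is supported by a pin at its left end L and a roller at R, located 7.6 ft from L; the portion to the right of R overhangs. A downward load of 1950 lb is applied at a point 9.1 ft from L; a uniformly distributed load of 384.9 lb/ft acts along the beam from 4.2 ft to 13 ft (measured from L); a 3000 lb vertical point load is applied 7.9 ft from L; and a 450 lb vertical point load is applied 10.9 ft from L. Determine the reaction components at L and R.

Resultant of the distributed load: 384.9 × 8.8 = 3387.12 lb at 8.6 ft from L.
Taking moments about L: R_y·7.6 − 1950·9.1 − (384.9·8.8)·8.6 − 3000·7.9 − 450·10.9 = 0 → R_y = 75479.232/7.6 = 9931.48 ≈ 9931 lb.
ΣF_y = 0: L_y + 9931.48 − 1950 − 384.9·8.8 − 3000 − 450 = 0 → L_y = -1144 lb.
ΣF_x = 0: no horizontal applied forces, so L_x = 0.

L_x = 0, L_y = -1144 lb, R_y = 9931 lb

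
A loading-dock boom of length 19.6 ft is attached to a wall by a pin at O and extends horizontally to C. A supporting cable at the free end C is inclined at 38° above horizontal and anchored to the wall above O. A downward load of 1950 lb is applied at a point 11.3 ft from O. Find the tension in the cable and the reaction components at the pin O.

ΣM about O: T·sin38°·19.6 − 1950·11.3 = 0 → T = 22035/(19.6·0.615661) = 1826.06 ≈ 1826 lb.
ΣF_x = 0: O_x − T·cos38° = 0 → O_x = 1826.06 × 0.788011 = 1439 lb.
ΣF_y = 0: O_y + T·sin38° − 1950 = 0 → O_y = 1950 − 1826.06 × 0.615661 = 825.8 lb.

T = 1826 lb, O_x = 1439 lb, O_y = 825.8 lb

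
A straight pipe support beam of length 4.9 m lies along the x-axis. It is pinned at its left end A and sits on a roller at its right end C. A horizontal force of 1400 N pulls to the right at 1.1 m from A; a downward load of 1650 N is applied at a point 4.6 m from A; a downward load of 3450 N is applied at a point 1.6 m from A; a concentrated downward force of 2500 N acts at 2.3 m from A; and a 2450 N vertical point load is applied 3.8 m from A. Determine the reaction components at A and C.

A_x = -1400 N, A_y = 4301 N, C_y = 5749 N

Taking moments about A: C_y·4.9 − 1650·4.6 − 3450·1.6 − 2500·2.3 − 2450·3.8 = 0 → C_y = 28170/4.9 = 5748.98 ≈ 5749 N.
ΣF_y = 0: A_y + 5748.98 − 1650 − 3450 − 2500 − 2450 = 0 → A_y = 4301 N.
ΣF_x = 0: A_x + 1400 = 0 → A_x = -1400 N.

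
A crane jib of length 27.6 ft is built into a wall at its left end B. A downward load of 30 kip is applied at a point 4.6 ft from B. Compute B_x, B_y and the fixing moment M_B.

ΣF_x = 0: B_x = 0.
ΣF_y = 0: B_y − 30 = 0 → B_y = 30.00 kip.
ΣM about B: M_B − 30·4.6 = 0 → M_B = 138.0 kip·ft.

B_x = 0, B_y = 30.00 kip, M_B = 138.0 kip·ft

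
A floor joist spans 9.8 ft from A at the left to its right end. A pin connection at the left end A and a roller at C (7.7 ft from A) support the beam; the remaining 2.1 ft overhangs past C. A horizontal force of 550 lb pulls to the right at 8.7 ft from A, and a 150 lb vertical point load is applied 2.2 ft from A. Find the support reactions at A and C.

A_x = -550.0 lb, A_y = 107.1 lb, C_y = 42.86 lb

ΣM about A: C_y·7.7 − 150·2.2 = 0 → C_y = 330/7.7 = 42.8571 ≈ 42.86 lb.
ΣF_y = 0: A_y + 42.8571 − 150 = 0 → A_y = 107.1 lb.
ΣF_x = 0: A_x + 550 = 0 → A_x = -550.0 lb.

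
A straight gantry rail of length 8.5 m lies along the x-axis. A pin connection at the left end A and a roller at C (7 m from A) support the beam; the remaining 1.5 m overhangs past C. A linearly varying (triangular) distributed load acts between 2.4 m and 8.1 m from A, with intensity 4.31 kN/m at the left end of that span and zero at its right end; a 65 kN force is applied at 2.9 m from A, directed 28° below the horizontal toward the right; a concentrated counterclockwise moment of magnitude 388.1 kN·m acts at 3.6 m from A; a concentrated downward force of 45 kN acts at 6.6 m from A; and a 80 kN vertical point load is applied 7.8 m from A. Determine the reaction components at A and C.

Resultant of the triangular load: ½ × 4.31 × 5.7 = 12.2835 kN, acting at 4.3 m from A (one-third of the span from the peak).
Moments about A: C_y·7 − (½·4.31·5.7)·4.3 − 65·sin28°·2.9 + 388.1 − 45·6.6 − 80·7.8 = 0 → C_y = 674.214/7 = 96.3163 ≈ 96.32 kN.
ΣF_y = 0: A_y + 96.3163 − ½·4.31·5.7 − 65·sin28° − 45 − 80 = 0 → A_y = 71.48 kN.
ΣF_x = 0: A_x + 65·cos28° = 0 → A_x = -57.39 kN.

A_x = -57.39 kN, A_y = 71.48 kN, C_y = 96.32 kN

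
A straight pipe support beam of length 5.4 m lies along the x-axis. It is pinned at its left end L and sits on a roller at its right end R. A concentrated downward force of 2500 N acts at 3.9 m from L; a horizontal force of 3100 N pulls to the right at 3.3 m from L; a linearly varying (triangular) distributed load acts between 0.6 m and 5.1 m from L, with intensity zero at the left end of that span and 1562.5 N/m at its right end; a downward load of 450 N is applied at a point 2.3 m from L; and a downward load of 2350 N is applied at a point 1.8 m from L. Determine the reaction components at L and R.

Resultant of the triangular load: ½ × 1562.5 × 4.5 = 3515.625 N, acting at 3.6 m from L (one-third of the span from the peak).
Moments about L: R_y·5.4 − 2500·3.9 − (½·1562.5·4.5)·3.6 − 450·2.3 − 2350·1.8 = 0 → R_y = 27671.25/5.4 = 5124.31 ≈ 5124 N.
ΣF_y = 0: L_y + 5124.31 − 2500 − ½·1562.5·4.5 − 450 − 2350 = 0 → L_y = 3691 N.
ΣF_x = 0: L_x + 3100 = 0 → L_x = -3100 N.

L_x = -3100 N, L_y = 3691 N, R_y = 5124 N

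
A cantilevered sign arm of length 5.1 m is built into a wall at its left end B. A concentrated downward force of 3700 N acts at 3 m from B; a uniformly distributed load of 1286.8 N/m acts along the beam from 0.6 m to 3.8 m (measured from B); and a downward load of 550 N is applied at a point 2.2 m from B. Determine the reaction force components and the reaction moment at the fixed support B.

B_x = 0, B_y = 8368 N, M_B = 21370 N·m

Resultant of the distributed load: 1286.8 × 3.2 = 4117.76 N at 2.2 m from B.
ΣF_x = 0: B_x = 0.
ΣF_y = 0: B_y − 3700 − 1286.8·3.2 − 550 = 0 → B_y = 8368 N.
ΣM about B: M_B − 3700·3 − (1286.8·3.2)·2.2 − 550·2.2 = 0 → M_B = 21370 N·m.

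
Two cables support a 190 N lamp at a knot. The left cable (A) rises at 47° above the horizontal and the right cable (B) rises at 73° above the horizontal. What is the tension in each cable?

ΣF_x = 0: −T_A·cos47° + T_B·cos73° = 0 → T_B = 2.33264·T_A.
ΣF_y = 0: T_A·sin47° + T_B·sin73° = 190.
Substitute: T_A·(0.731354 + 2.33264·0.956305) = 190 → T_A = 64.1443 ≈ 64.14 N.
Then T_B = 2.33264 × 64.1443 = 149.6 N.

T_A = 64.14 N, T_B = 149.6 N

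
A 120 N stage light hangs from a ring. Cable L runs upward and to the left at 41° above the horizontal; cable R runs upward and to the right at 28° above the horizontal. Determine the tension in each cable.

ΣF_x = 0: −T_L·cos41° + T_R·cos28° = 0 → T_R = 0.854761·T_L.
ΣF_y = 0: T_L·sin41° + T_R·sin28° = 120.
Substitute: T_L·(0.656059 + 0.854761·0.469472) = 120 → T_L = 113.492 ≈ 113.5 N.
Then T_R = 0.854761 × 113.492 = 97.01 N.

T_L = 113.5 N, T_R = 97.01 N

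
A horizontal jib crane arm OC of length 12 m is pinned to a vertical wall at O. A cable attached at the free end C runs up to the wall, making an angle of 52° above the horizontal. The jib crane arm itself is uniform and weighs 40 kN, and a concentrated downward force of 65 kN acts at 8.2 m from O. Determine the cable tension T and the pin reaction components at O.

T = 81.75 kN, O_x = 50.33 kN, O_y = 40.58 kN

ΣM about O: T·sin52°·12 − 40·6 − 65·8.2 = 0 → T = 773/(12·0.788011) = 81.7459 ≈ 81.75 kN.
ΣF_x = 0: O_x − T·cos52° = 0 → O_x = 81.7459 × 0.615661 = 50.33 kN.
ΣF_y = 0: O_y + T·sin52° − 40 − 65 = 0 → O_y = 105 − 81.7459 × 0.788011 = 40.58 kN.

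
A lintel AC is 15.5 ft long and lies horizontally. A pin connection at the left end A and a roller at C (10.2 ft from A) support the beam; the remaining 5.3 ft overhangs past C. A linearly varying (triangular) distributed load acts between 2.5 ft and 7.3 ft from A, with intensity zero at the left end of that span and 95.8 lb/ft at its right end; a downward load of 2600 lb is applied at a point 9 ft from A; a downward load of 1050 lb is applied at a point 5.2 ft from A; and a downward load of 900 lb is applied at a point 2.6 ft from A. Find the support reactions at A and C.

Resultant of the triangular load: ½ × 95.8 × 4.8 = 229.92 lb, acting at 5.7 ft from A (one-third of the span from the peak).
ΣM about A: C_y·10.2 − (½·95.8·4.8)·5.7 − 2600·9 − 1050·5.2 − 900·2.6 = 0 → C_y = 32510.544/10.2 = 3187.31 ≈ 3187 lb.
ΣF_y = 0: A_y + 3187.31 − ½·95.8·4.8 − 2600 − 1050 − 900 = 0 → A_y = 1593 lb.
ΣF_x = 0: no horizontal applied forces, so A_x = 0.

A_x = 0, A_y = 1593 lb, C_y = 3187 lb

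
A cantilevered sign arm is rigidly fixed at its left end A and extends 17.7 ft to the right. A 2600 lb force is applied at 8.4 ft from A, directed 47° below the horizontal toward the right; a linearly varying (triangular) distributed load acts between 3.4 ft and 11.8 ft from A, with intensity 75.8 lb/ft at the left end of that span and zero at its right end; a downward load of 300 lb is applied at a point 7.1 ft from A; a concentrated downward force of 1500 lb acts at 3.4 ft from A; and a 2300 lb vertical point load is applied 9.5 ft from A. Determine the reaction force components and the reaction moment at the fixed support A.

Resultant of the triangular load: ½ × 75.8 × 8.4 = 318.36 lb, acting at 6.2 ft from A (one-third of the span from the peak).
ΣF_x = 0: A_x + 2600·cos47° = 0 → A_x = -1773 lb.
ΣF_y = 0: A_y − 2600·sin47° − ½·75.8·8.4 − 300 − 1500 − 2300 = 0 → A_y = 6320 lb.
ΣM about A: M_A − 2600·sin47°·8.4 − (½·75.8·8.4)·6.2 − 300·7.1 − 1500·3.4 − 2300·9.5 = 0 → M_A = 47030 lb·ft.

A_x = -1773 lb, A_y = 6320 lb, M_A = 47030 lb·ft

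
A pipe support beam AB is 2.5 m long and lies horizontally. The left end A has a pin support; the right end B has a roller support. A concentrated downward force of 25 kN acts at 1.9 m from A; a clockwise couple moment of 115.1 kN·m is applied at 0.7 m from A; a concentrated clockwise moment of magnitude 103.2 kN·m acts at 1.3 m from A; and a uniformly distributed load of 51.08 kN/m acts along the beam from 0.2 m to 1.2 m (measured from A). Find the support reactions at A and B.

Resultant of the distributed load: 51.08 × 1 = 51.08 kN at 0.7 m from A.
Moments about A: B_y·2.5 − 25·1.9 − 115.1 − 103.2 − (51.08·1)·0.7 = 0 → B_y = 301.556/2.5 = 120.622 ≈ 120.6 kN.
ΣF_y = 0: A_y + 120.622 − 25 − 51.08·1 = 0 → A_y = -44.54 kN.
ΣF_x = 0: no horizontal applied forces, so A_x = 0.

A_x = 0, A_y = -44.54 kN, B_y = 120.6 kN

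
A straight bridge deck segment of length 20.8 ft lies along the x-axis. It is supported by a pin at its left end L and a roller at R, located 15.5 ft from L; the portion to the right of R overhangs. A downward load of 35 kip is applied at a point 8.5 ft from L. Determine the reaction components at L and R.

Taking moments about L: R_y·15.5 − 35·8.5 = 0 → R_y = 297.5/15.5 = 19.1935 ≈ 19.19 kip.
ΣF_y = 0: L_y + 19.1935 − 35 = 0 → L_y = 15.81 kip.
ΣF_x = 0: no horizontal applied forces, so L_x = 0.

L_x = 0, L_y = 15.81 kip, R_y = 19.19 kip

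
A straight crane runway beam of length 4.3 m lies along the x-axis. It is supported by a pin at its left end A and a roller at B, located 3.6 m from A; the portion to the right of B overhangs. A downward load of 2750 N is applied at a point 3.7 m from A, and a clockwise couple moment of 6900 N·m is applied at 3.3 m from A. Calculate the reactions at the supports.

A_x = 0, A_y = -1993 N, B_y = 4743 N

Moments about A: B_y·3.6 − 2750·3.7 − 6900 = 0 → B_y = 17075/3.6 = 4743.06 ≈ 4743 N.
ΣF_y = 0: A_y + 4743.06 − 2750 = 0 → A_y = -1993 N.
ΣF_x = 0: no horizontal applied forces, so A_x = 0.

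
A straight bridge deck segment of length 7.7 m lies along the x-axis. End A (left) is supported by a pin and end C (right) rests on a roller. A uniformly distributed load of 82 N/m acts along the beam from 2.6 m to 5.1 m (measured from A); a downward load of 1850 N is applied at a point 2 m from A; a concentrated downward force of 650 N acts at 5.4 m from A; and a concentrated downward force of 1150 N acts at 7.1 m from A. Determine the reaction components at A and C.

Resultant of the distributed load: 82 × 2.5 = 205 N at 3.85 m from A.
Moments about A: C_y·7.7 − (82·2.5)·3.85 − 1850·2 − 650·5.4 − 1150·7.1 = 0 → C_y = 16164.25/7.7 = 2099.25 ≈ 2099 N.
ΣF_y = 0: A_y + 2099.25 − 82·2.5 − 1850 − 650 − 1150 = 0 → A_y = 1756 N.
ΣF_x = 0: no horizontal applied forces, so A_x = 0.

A_x = 0, A_y = 1756 N, C_y = 2099 N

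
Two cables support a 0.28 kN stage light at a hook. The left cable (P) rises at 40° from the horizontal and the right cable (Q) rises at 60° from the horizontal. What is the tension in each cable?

T_P = 0.1422 kN, T_Q = 0.2178 kN

ΣF_x = 0: −T_P·cos40° + T_Q·cos60° = 0 → T_Q = 1.53209·T_P.
ΣF_y = 0: T_P·sin40° + T_Q·sin60° = 0.28.
Substitute: T_P·(0.642788 + 1.53209·0.866025) = 0.28 → T_P = 0.14216 ≈ 0.1422 kN.
Then T_Q = 1.53209 × 0.14216 = 0.2178 kN.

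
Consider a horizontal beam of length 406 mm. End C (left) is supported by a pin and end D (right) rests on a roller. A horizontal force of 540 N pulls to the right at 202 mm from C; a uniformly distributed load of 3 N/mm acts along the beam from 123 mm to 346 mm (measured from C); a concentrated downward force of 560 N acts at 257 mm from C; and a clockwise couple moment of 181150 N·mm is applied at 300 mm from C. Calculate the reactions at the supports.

C_x = -540.0 N, C_y = 41.93 N, D_y = 1187 N

Resultant of the distributed load: 3 × 223 = 669 N at 234.5 mm from C.
Moments about C: D_y·406 − (3·223)·234.5 − 560·257 − 181150 = 0 → D_y = 481950.5/406 = 1187.07 ≈ 1187 N.
ΣF_y = 0: C_y + 1187.07 − 3·223 − 560 = 0 → C_y = 41.93 N.
ΣF_x = 0: C_x + 540 = 0 → C_x = -540.0 N.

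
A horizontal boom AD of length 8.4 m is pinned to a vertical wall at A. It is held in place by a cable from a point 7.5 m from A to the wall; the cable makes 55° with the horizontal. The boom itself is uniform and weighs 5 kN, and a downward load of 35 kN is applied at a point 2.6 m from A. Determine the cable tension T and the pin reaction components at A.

ΣM about A: T·sin55°·7.5 − 5·4.2 − 35·2.6 = 0 → T = 112/(7.5·0.819152) = 18.2302 ≈ 18.23 kN.
ΣF_x = 0: A_x − T·cos55° = 0 → A_x = 18.2302 × 0.573576 = 10.46 kN.
ΣF_y = 0: A_y + T·sin55° − 5 − 35 = 0 → A_y = 40 − 18.2302 × 0.819152 = 25.07 kN.

T = 18.23 kN, A_x = 10.46 kN, A_y = 25.07 kN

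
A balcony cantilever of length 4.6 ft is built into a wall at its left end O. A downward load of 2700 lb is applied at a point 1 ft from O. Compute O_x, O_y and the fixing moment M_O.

ΣF_x = 0: O_x = 0.
ΣF_y = 0: O_y − 2700 = 0 → O_y = 2700 lb.
ΣM about O: M_O − 2700·1 = 0 → M_O = 2700 lb·ft.

O_x = 0, O_y = 2700 lb, M_O = 2700 lb·ft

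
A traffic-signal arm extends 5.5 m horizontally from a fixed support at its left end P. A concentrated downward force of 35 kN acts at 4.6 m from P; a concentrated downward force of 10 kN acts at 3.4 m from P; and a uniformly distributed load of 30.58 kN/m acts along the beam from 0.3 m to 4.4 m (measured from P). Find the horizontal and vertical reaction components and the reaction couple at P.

P_x = 0, P_y = 170.4 kN, M_P = 489.6 kN·m

Resultant of the distributed load: 30.58 × 4.1 = 125.378 kN at 2.35 m from P.
ΣF_x = 0: P_x = 0.
ΣF_y = 0: P_y − 35 − 10 − 30.58·4.1 = 0 → P_y = 170.4 kN.
ΣM about P: M_P − 35·4.6 − 10·3.4 − (30.58·4.1)·2.35 = 0 → M_P = 489.6 kN·m.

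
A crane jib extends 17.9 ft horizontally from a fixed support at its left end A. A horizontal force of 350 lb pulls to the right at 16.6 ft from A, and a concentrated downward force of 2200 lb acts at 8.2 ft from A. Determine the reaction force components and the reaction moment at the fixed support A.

ΣF_x = 0: A_x + 350 = 0 → A_x = -350.0 lb.
ΣF_y = 0: A_y − 2200 = 0 → A_y = 2200 lb.
ΣM about A: M_A − 2200·8.2 = 0 → M_A = 18040 lb·ft.

A_x = -350.0 lb, A_y = 2200 lb, M_A = 18040 lb·ft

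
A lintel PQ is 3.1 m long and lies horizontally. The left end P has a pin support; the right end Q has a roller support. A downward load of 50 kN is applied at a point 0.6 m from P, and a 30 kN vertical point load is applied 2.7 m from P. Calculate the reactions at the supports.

P_x = 0, P_y = 44.19 kN, Q_y = 35.81 kN

ΣM about P: Q_y·3.1 − 50·0.6 − 30·2.7 = 0 → Q_y = 111/3.1 = 35.8065 ≈ 35.81 kN.
ΣF_y = 0: P_y + 35.8065 − 50 − 30 = 0 → P_y = 44.19 kN.
ΣF_x = 0: no horizontal applied forces, so P_x = 0.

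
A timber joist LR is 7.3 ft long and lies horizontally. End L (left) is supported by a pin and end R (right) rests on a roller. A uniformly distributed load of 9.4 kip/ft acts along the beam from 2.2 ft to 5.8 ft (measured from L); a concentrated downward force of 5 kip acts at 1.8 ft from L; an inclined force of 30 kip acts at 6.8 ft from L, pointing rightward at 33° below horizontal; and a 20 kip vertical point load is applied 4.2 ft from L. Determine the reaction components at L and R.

L_x = -25.16 kip, L_y = 28.68 kip, R_y = 46.50 kip

Resultant of the distributed load: 9.4 × 3.6 = 33.84 kip at 4 ft from L.
Taking moments about L: R_y·7.3 − (9.4·3.6)·4 − 5·1.8 − 30·sin33°·6.8 − 20·4.2 = 0 → R_y = 339.466/7.3 = 46.5022 ≈ 46.50 kip.
ΣF_y = 0: L_y + 46.5022 − 9.4·3.6 − 5 − 30·sin33° − 20 = 0 → L_y = 28.68 kip.
ΣF_x = 0: L_x + 30·cos33° = 0 → L_x = -25.16 kip.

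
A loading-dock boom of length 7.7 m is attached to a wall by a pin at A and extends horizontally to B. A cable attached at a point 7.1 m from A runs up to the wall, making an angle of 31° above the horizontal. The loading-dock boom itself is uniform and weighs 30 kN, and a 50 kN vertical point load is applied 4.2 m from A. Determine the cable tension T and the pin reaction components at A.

T = 89.01 kN, A_x = 76.30 kN, A_y = 34.15 kN

ΣM about A: T·sin31°·7.1 − 30·3.85 − 50·4.2 = 0 → T = 325.5/(7.1·0.515038) = 89.013 ≈ 89.01 kN.
ΣF_x = 0: A_x − T·cos31° = 0 → A_x = 89.013 × 0.857167 = 76.30 kN.
ΣF_y = 0: A_y + T·sin31° − 30 − 50 = 0 → A_y = 80 − 89.013 × 0.515038 = 34.15 kN.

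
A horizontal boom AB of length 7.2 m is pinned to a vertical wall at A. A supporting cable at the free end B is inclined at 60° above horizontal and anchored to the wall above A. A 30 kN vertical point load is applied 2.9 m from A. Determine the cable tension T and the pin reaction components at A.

T = 13.95 kN, A_x = 6.976 kN, A_y = 17.92 kN

ΣM about A: T·sin60°·7.2 − 30·2.9 = 0 → T = 87/(7.2·0.866025) = 13.9526 ≈ 13.95 kN.
ΣF_x = 0: A_x − T·cos60° = 0 → A_x = 13.9526 × 0.5 = 6.976 kN.
ΣF_y = 0: A_y + T·sin60° − 30 = 0 → A_y = 30 − 13.9526 × 0.866025 = 17.92 kN.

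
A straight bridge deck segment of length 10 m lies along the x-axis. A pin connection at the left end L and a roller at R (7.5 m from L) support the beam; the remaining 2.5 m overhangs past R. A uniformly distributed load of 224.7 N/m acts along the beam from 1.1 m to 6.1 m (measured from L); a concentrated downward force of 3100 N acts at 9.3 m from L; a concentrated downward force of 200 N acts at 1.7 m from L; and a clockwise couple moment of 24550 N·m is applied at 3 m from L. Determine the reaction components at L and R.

L_x = 0, L_y = -3278 N, R_y = 7702 N

Resultant of the distributed load: 224.7 × 5 = 1123.5 N at 3.6 m from L.
ΣM about L: R_y·7.5 − (224.7·5)·3.6 − 3100·9.3 − 200·1.7 − 24550 = 0 → R_y = 57764.6/7.5 = 7701.95 ≈ 7702 N.
ΣF_y = 0: L_y + 7701.95 − 224.7·5 − 3100 − 200 = 0 → L_y = -3278 N.
ΣF_x = 0: no horizontal applied forces, so L_x = 0.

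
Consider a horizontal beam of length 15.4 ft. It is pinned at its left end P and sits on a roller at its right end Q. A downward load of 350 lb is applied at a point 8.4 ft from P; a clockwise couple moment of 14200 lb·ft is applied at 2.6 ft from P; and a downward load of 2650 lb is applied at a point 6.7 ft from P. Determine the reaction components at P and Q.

P_x = 0, P_y = 734.1 lb, Q_y = 2266 lb

Taking moments about P: Q_y·15.4 − 350·8.4 − 14200 − 2650·6.7 = 0 → Q_y = 34895/15.4 = 2265.91 ≈ 2266 lb.
ΣF_y = 0: P_y + 2265.91 − 350 − 2650 = 0 → P_y = 734.1 lb.
ΣF_x = 0: no horizontal applied forces, so P_x = 0.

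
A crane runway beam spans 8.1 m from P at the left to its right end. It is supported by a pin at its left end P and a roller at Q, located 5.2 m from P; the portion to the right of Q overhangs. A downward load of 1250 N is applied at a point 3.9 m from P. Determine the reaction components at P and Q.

ΣM about P: Q_y·5.2 − 1250·3.9 = 0 → Q_y = 4875/5.2 = 937.5 N.
ΣF_y = 0: P_y + 937.5 − 1250 = 0 → P_y = 312.5 N.
ΣF_x = 0: no horizontal applied forces, so P_x = 0.

P_x = 0, P_y = 312.5 N, Q_y = 937.5 N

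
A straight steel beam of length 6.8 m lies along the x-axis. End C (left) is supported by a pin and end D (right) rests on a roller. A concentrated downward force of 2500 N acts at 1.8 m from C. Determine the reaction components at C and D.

ΣM about C: D_y·6.8 − 2500·1.8 = 0 → D_y = 4500/6.8 = 661.765 ≈ 661.8 N.
ΣF_y = 0: C_y + 661.765 − 2500 = 0 → C_y = 1838 N.
ΣF_x = 0: no horizontal applied forces, so C_x = 0.

C_x = 0, C_y = 1838 N, D_y = 661.8 N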